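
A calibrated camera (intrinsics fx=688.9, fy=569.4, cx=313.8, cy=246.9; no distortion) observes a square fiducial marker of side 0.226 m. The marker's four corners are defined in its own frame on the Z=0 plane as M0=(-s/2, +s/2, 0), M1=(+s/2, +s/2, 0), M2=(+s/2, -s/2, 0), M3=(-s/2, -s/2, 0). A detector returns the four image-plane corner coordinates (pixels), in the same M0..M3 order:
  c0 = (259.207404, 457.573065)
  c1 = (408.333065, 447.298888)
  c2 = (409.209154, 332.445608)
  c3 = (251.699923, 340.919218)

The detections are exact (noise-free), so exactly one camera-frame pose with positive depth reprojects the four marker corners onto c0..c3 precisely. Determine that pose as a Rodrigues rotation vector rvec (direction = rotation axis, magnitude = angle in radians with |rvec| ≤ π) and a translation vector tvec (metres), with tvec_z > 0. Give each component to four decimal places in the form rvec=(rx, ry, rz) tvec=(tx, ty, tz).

Intrinsics K: fx=688.9, fy=569.4, cx=313.8, cy=246.9
Marker side s = 0.226 m; corners in marker frame (Z=0):
  M0 = (-0.1130, +0.1130, 0)
  M1 = (+0.1130, +0.1130, 0)
  M2 = (+0.1130, -0.1130, 0)
  M3 = (-0.1130, -0.1130, 0)
Detected image corners:
  c0 = (259.207404, 457.573065) px
  c1 = (408.333065, 447.298888) px
  c2 = (409.209154, 332.445608) px
  c3 = (251.699923, 340.919218) px
Planar DLT: solve 8×8 A·h = b for H (H[2,2]=1):
  H  [+707.20732 +94.20747 +332.92196]
  H  [-6.75881 +606.85534 +396.08235]
  H  [+0.08827 +0.24004 +1.00000]
B = K⁻¹H; ‖b₁‖=0.991578, ‖b₂‖=0.991578; λ = 2/(‖b₁‖+‖b₂‖) = 1.008493, sign → tz>0 ⇒ λ=+1.008493
r₁ = λ·B[:,0] = (+0.99475,-0.05057,+0.08902); r₂ = λ·B[:,1] = (+0.02764,+0.96986,+0.24208)
r₃ = r₁×r₂ = (-0.09858,-0.23835,+0.96616); SVD([r₁ r₂ r₃]) → R = UVᵀ:
  R  [+0.99475 +0.02764 -0.09858]
  R  [-0.05057 +0.96986 -0.23835]
  R  [+0.08902 +0.24208 +0.96616]
t = (+0.02799, +0.26422, +1.00849) m
tr R = 2.930771; θ = arccos((tr R − 1)/2) = 0.263878 rad = 15.119°
axis k = ((R−Rᵀ)₃₂, (R−Rᵀ)₁₃, (R−Rᵀ)₂₁) / (2 sinθ) = (+0.920978, -0.359613, -0.149930)
rvec = θ·k = (+0.243026, -0.094894, -0.039563)

rvec=(0.2430, -0.0949, -0.0396) tvec=(0.0280, 0.2642, 1.0085)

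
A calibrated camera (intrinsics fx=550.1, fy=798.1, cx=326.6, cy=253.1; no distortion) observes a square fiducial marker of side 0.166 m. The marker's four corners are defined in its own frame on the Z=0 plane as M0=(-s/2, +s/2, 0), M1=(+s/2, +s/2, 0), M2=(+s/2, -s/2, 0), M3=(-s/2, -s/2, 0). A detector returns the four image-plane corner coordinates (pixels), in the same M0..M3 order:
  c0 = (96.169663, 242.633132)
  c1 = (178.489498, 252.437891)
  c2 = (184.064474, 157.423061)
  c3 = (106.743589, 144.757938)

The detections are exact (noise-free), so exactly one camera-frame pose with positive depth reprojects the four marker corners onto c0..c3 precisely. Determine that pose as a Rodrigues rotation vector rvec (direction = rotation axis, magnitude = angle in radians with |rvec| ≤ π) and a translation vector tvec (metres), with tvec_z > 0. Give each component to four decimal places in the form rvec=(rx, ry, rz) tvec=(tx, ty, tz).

rvec=(-0.4436, -0.2826, 0.0244) tvec=(-0.4029, -0.0830, 1.2020)

Intrinsics K: fx=550.1, fy=798.1, cx=326.6, cy=253.1
Marker side s = 0.166 m; corners in marker frame (Z=0):
  M0 = (-0.0830, +0.0830, 0)
  M1 = (+0.0830, +0.0830, 0)
  M2 = (+0.0830, -0.0830, 0)
  M3 = (-0.0830, -0.0830, 0)
Detected image corners:
  c0 = (96.169663, 242.633132) px
  c1 = (178.489498, 252.437891) px
  c2 = (184.064474, 157.423061) px
  c3 = (106.743589, 144.757938) px
Planar DLT: solve 8×8 A·h = b for H (H[2,2]=1):
  H  [+511.50521 -98.55400 +142.21459]
  H  [+111.78683 +510.07711 +197.99464]
  H  [+0.22002 -0.35502 +1.00000]
B = K⁻¹H; ‖b₁‖=0.831920, ‖b₂‖=0.831920; λ = 2/(‖b₁‖+‖b₂‖) = 1.202039, sign → tz>0 ⇒ λ=+1.202039
r₁ = λ·B[:,0] = (+0.96069,+0.08449,+0.26447); r₂ = λ·B[:,1] = (+0.03801,+0.90357,-0.42674)
r₃ = r₁×r₂ = (-0.27503,+0.42002,+0.86484); SVD([r₁ r₂ r₃]) → R = UVᵀ:
  R  [+0.96069 +0.03801 -0.27503]
  R  [+0.08449 +0.90357 +0.42002]
  R  [+0.26447 -0.42674 +0.86484]
t = (-0.40291, -0.08300, +1.20204) m
tr R = 2.729096; θ = arccos((tr R − 1)/2) = 0.526546 rad = 30.169°
axis k = ((R−Rᵀ)₃₂, (R−Rᵀ)₁₃, (R−Rᵀ)₂₁) / (2 sinθ) = (-0.842467, -0.536759, +0.046248)
rvec = θ·k = (-0.443598, -0.282629, +0.024352)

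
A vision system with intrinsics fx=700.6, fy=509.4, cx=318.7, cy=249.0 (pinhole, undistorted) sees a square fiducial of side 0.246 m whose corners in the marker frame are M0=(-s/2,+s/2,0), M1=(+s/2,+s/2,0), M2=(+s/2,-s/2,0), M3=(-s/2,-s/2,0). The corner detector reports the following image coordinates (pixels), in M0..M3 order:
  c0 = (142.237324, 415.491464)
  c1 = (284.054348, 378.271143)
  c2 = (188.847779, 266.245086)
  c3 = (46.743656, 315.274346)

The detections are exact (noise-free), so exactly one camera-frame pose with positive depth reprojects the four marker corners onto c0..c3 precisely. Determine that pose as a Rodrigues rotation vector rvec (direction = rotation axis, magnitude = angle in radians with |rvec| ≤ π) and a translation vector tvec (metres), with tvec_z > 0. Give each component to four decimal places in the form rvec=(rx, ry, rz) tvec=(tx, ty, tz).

rvec=(0.3172, 0.2832, -0.4622) tvec=(-0.2105, 0.1820, 0.9523)

Intrinsics K: fx=700.6, fy=509.4, cx=318.7, cy=249.0
Marker side s = 0.246 m; corners in marker frame (Z=0):
  M0 = (-0.1230, +0.1230, 0)
  M1 = (+0.1230, +0.1230, 0)
  M2 = (+0.1230, -0.1230, 0)
  M3 = (-0.1230, -0.1230, 0)
Detected image corners:
  c0 = (142.237324, 415.491464) px
  c1 = (284.054348, 378.271143) px
  c2 = (188.847779, 266.245086) px
  c3 = (46.743656, 315.274346) px
Planar DLT: solve 8×8 A·h = b for H (H[2,2]=1):
  H  [+518.69136 +428.19061 +163.82874]
  H  [-295.85620 +514.63071 +346.35590]
  H  [-0.35273 +0.24514 +1.00000]
B = K⁻¹H; ‖b₁‖=1.050069, ‖b₂‖=1.050069; λ = 2/(‖b₁‖+‖b₂‖) = 0.952318, sign → tz>0 ⇒ λ=+0.952318
r₁ = λ·B[:,0] = (+0.85786,-0.38890,-0.33591); r₂ = λ·B[:,1] = (+0.47584,+0.84798,+0.23345)
r₃ = r₁×r₂ = (+0.19406,-0.36011,+0.91250); SVD([r₁ r₂ r₃]) → R = UVᵀ:
  R  [+0.85786 +0.47584 +0.19406]
  R  [-0.38890 +0.84798 -0.36011]
  R  [-0.33591 +0.23345 +0.91250]
t = (-0.21051, +0.18201, +0.95232) m
tr R = 2.618346; θ = arccos((tr R − 1)/2) = 0.628053 rad = 35.985°
axis k = ((R−Rᵀ)₃₂, (R−Rᵀ)₁₃, (R−Rᵀ)₂₁) / (2 sinθ) = (+0.505093, +0.450984, -0.735863)
rvec = θ·k = (+0.317225, +0.283242, -0.462161)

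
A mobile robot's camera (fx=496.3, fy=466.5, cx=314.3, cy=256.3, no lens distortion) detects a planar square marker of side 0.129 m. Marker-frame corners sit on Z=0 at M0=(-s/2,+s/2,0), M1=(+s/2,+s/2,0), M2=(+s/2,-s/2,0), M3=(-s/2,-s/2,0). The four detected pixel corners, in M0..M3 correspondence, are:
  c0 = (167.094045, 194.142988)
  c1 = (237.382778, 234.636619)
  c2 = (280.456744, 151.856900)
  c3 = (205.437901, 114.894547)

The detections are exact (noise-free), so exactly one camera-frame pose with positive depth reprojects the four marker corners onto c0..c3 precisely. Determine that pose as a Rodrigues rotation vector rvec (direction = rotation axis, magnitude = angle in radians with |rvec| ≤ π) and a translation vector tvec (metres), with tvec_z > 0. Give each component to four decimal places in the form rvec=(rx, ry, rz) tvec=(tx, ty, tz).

Intrinsics K: fx=496.3, fy=466.5, cx=314.3, cy=256.3
Marker side s = 0.129 m; corners in marker frame (Z=0):
  M0 = (-0.0645, +0.0645, 0)
  M1 = (+0.0645, +0.0645, 0)
  M2 = (+0.0645, -0.0645, 0)
  M3 = (-0.0645, -0.0645, 0)
Detected image corners:
  c0 = (167.094045, 194.142988) px
  c1 = (237.382778, 234.636619) px
  c2 = (280.456744, 151.856900) px
  c3 = (205.437901, 114.894547) px
Planar DLT: solve 8×8 A·h = b for H (H[2,2]=1):
  H  [+461.23288 -259.66581 +221.19599]
  H  [+221.00676 +670.86384 +173.96210]
  H  [-0.45680 +0.24874 +1.00000]
B = K⁻¹H; ‖b₁‖=1.489615, ‖b₂‖=1.489615; λ = 2/(‖b₁‖+‖b₂‖) = 0.671315, sign → tz>0 ⇒ λ=+0.671315
r₁ = λ·B[:,0] = (+0.81808,+0.48652,-0.30666); r₂ = λ·B[:,1] = (-0.45698,+0.87366,+0.16698)
r₃ = r₁×r₂ = (+0.34915,+0.00353,+0.93706); SVD([r₁ r₂ r₃]) → R = UVᵀ:
  R  [+0.81808 -0.45698 +0.34915]
  R  [+0.48652 +0.87366 +0.00353]
  R  [-0.30666 +0.16698 +0.93706]
t = (-0.12594, -0.11849, +0.67131) m
tr R = 2.628805; θ = arccos((tr R − 1)/2) = 0.619098 rad = 35.472°
axis k = ((R−Rᵀ)₃₂, (R−Rᵀ)₁₃, (R−Rᵀ)₂₁) / (2 sinθ) = (+0.140830, +0.565062, +0.812940)
rvec = θ·k = (+0.087188, +0.349828, +0.503290)

rvec=(0.0872, 0.3498, 0.5033) tvec=(-0.1259, -0.1185, 0.6713)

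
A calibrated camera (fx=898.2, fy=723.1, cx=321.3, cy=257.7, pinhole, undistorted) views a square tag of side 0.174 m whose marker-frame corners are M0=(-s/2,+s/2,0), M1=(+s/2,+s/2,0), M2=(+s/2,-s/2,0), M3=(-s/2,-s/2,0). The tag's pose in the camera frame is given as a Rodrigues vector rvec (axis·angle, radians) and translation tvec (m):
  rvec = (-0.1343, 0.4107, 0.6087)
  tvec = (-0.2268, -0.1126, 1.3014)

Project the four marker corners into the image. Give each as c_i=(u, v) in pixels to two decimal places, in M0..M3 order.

c0=(91.63, 210.32) c1=(170.34, 260.07) c2=(242.02, 179.10) c3=(159.50, 133.71)

Intrinsics K: fx=898.2, fy=723.1, cx=321.3, cy=257.7
Marker side s = 0.174 m; corners in marker frame (Z=0):
  M0 = (-0.0870, +0.0870, 0)
  M1 = (+0.0870, +0.0870, 0)
  M2 = (+0.0870, -0.0870, 0)
  M3 = (-0.0870, -0.0870, 0)
rvec = (-0.1343, 0.4107, 0.6087), |rvec| = θ = 0.74648 rad = 42.770°
Rodrigues: sinθ=0.67906, 1−cosθ=0.26591; R = I + sinθ·[k]× + (1−cosθ)·[k]×²:
    [+0.74269 -0.58005 +0.33460]
    [+0.52740 +0.81458 +0.24147]
    [-0.41262 -0.00287 +0.91090]
t = (-0.2268, -0.1126, 1.3014) m
M0: Pc = R·M0+t = (-0.34188, -0.08762, +1.33705); u = 898.2·(-0.34188)/1.33705 + 321.3 = 91.6336, v = 723.1·(-0.08762)/1.33705 + 257.7 = 210.3159
M1: Pc = R·M1+t = (-0.21265, +0.00415, +1.26525); u = 898.2·(-0.21265)/1.26525 + 321.3 = 170.3405, v = 723.1·(+0.00415)/1.26525 + 257.7 = 260.0731
M2: Pc = R·M2+t = (-0.11172, -0.13758, +1.26575); u = 898.2·(-0.11172)/1.26575 + 321.3 = 242.0203, v = 723.1·(-0.13758)/1.26575 + 257.7 = 179.1007
M3: Pc = R·M3+t = (-0.24095, -0.22935, +1.33755); u = 898.2·(-0.24095)/1.33755 + 321.3 = 159.4952, v = 723.1·(-0.22935)/1.33755 + 257.7 = 133.7084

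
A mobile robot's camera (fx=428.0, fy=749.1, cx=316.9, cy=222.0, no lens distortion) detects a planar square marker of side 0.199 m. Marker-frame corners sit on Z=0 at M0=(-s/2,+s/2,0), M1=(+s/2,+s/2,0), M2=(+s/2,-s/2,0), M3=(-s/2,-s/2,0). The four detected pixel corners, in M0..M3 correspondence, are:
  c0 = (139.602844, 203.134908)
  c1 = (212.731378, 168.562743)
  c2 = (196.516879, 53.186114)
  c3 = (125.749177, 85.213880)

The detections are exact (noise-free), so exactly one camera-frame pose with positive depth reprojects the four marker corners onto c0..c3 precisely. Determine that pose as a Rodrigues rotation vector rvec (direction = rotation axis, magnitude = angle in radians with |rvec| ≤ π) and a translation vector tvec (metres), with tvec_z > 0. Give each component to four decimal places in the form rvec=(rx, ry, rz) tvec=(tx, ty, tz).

Intrinsics K: fx=428.0, fy=749.1, cx=316.9, cy=222.0
Marker side s = 0.199 m; corners in marker frame (Z=0):
  M0 = (-0.0995, +0.0995, 0)
  M1 = (+0.0995, +0.0995, 0)
  M2 = (+0.0995, -0.0995, 0)
  M3 = (-0.0995, -0.0995, 0)
Detected image corners:
  c0 = (139.602844, 203.134908) px
  c1 = (212.731378, 168.562743) px
  c2 = (196.516879, 53.186114) px
  c3 = (125.749177, 85.213880) px
Planar DLT: solve 8×8 A·h = b for H (H[2,2]=1):
  H  [+371.39722 +45.69454 +168.72877]
  H  [-159.69747 +563.53738 +126.39817]
  H  [+0.05902 -0.17722 +1.00000]
B = K⁻¹H; ‖b₁‖=0.857762, ‖b₂‖=0.857762; λ = 2/(‖b₁‖+‖b₂‖) = 1.165824, sign → tz>0 ⇒ λ=+1.165824
r₁ = λ·B[:,0] = (+0.96070,-0.26893,+0.06881); r₂ = λ·B[:,1] = (+0.27744,+0.93826,-0.20661)
r₃ = r₁×r₂ = (-0.00899,+0.21758,+0.97600); SVD([r₁ r₂ r₃]) → R = UVᵀ:
  R  [+0.96070 +0.27744 -0.00899]
  R  [-0.26893 +0.93826 +0.21758]
  R  [+0.06881 -0.20661 +0.97600]
t = (-0.40360, -0.14879, +1.16582) m
tr R = 2.874964; θ = arccos((tr R − 1)/2) = 0.355474 rad = 20.367°
axis k = ((R−Rᵀ)₃₂, (R−Rᵀ)₁₃, (R−Rᵀ)₂₁) / (2 sinθ) = (-0.609406, -0.111770, -0.784941)
rvec = θ·k = (-0.216628, -0.039731, -0.279026)

rvec=(-0.2166, -0.0397, -0.2790) tvec=(-0.4036, -0.1488, 1.1658)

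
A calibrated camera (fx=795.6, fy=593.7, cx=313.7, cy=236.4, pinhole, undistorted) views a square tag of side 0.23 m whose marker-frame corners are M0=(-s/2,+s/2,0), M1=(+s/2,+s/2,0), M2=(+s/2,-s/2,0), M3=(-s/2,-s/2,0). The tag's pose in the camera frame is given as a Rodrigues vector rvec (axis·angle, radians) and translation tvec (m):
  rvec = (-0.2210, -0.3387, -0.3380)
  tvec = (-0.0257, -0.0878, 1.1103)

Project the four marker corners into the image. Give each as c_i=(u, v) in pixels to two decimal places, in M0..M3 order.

c0=(248.20, 265.17) c1=(396.31, 228.62) c2=(337.60, 121.40) c3=(189.88, 148.58)

Intrinsics K: fx=795.6, fy=593.7, cx=313.7, cy=236.4
Marker side s = 0.23 m; corners in marker frame (Z=0):
  M0 = (-0.1150, +0.1150, 0)
  M1 = (+0.1150, +0.1150, 0)
  M2 = (+0.1150, -0.1150, 0)
  M3 = (-0.1150, -0.1150, 0)
rvec = (-0.2210, -0.3387, -0.3380), |rvec| = θ = 0.52707 rad = 30.199°
Rodrigues: sinθ=0.50300, 1−cosθ=0.13572; R = I + sinθ·[k]× + (1−cosθ)·[k]×²:
    [+0.88814 +0.35913 -0.28674]
    [-0.28600 +0.92033 +0.26684]
    [+0.35973 -0.15498 +0.92010]
t = (-0.0257, -0.0878, 1.1103) m
M0: Pc = R·M0+t = (-0.08654, +0.05093, +1.05111); u = 795.6·(-0.08654)/1.05111 + 313.7 = 248.1994, v = 593.7·(+0.05093)/1.05111 + 236.4 = 265.1655
M1: Pc = R·M1+t = (+0.11774, -0.01485, +1.13385); u = 795.6·(+0.11774)/1.13385 + 313.7 = 396.3141, v = 593.7·(-0.01485)/1.13385 + 236.4 = 228.6232
M2: Pc = R·M2+t = (+0.03514, -0.22653, +1.16949); u = 795.6·(+0.03514)/1.16949 + 313.7 = 337.6030, v = 593.7·(-0.22653)/1.16949 + 236.4 = 121.4018
M3: Pc = R·M3+t = (-0.16914, -0.16075, +1.08675); u = 795.6·(-0.16914)/1.08675 + 313.7 = 189.8767, v = 593.7·(-0.16075)/1.08675 + 236.4 = 148.5825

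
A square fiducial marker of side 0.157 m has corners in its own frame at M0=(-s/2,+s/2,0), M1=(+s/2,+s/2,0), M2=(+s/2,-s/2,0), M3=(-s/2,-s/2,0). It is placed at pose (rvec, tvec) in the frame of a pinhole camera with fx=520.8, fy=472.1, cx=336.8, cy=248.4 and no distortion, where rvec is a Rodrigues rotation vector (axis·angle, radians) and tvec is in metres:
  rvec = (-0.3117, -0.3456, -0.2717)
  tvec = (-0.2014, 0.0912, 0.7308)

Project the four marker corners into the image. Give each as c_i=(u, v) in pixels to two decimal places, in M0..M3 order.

c0=(147.38, 372.54) c1=(262.31, 342.14) c2=(233.43, 250.26) c3=(122.44, 271.59)

Intrinsics K: fx=520.8, fy=472.1, cx=336.8, cy=248.4
Marker side s = 0.157 m; corners in marker frame (Z=0):
  M0 = (-0.0785, +0.0785, 0)
  M1 = (+0.0785, +0.0785, 0)
  M2 = (+0.0785, -0.0785, 0)
  M3 = (-0.0785, -0.0785, 0)
rvec = (-0.3117, -0.3456, -0.2717), |rvec| = θ = 0.53890 rad = 30.877°
Rodrigues: sinθ=0.51320, 1−cosθ=0.14173; R = I + sinθ·[k]× + (1−cosθ)·[k]×²:
    [+0.90569 +0.31131 -0.28778]
    [-0.20617 +0.91656 +0.34265]
    [+0.37044 -0.25101 +0.89430]
t = (-0.2014, 0.0912, 0.7308) m
M0: Pc = R·M0+t = (-0.24806, +0.17933, +0.68202); u = 520.8·(-0.24806)/0.68202 + 336.8 = 147.3780, v = 472.1·(+0.17933)/0.68202 + 248.4 = 372.5373
M1: Pc = R·M1+t = (-0.10587, +0.14697, +0.74018); u = 520.8·(-0.10587)/0.74018 + 336.8 = 262.3110, v = 472.1·(+0.14697)/0.74018 + 248.4 = 342.1379
M2: Pc = R·M2+t = (-0.15474, +0.00307, +0.77958); u = 520.8·(-0.15474)/0.77958 + 336.8 = 233.4252, v = 472.1·(+0.00307)/0.77958 + 248.4 = 250.2566
M3: Pc = R·M3+t = (-0.29693, +0.03543, +0.72142); u = 520.8·(-0.29693)/0.72142 + 336.8 = 122.4417, v = 472.1·(+0.03543)/0.72142 + 248.4 = 271.5881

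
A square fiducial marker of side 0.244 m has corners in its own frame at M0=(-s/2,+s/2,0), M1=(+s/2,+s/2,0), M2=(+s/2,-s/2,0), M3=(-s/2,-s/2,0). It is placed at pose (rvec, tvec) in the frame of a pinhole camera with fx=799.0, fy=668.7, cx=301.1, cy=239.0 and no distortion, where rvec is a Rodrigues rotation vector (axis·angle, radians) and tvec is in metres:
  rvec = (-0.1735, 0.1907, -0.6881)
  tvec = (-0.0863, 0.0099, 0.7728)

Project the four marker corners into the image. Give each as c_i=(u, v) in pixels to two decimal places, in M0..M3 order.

Intrinsics K: fx=799.0, fy=668.7, cx=301.1, cy=239.0
Marker side s = 0.244 m; corners in marker frame (Z=0):
  M0 = (-0.1220, +0.1220, 0)
  M1 = (+0.1220, +0.1220, 0)
  M2 = (+0.1220, -0.1220, 0)
  M3 = (-0.1220, -0.1220, 0)
rvec = (-0.1735, 0.1907, -0.6881), |rvec| = θ = 0.73481 rad = 42.102°
Rodrigues: sinθ=0.67045, 1−cosθ=0.25804; R = I + sinθ·[k]× + (1−cosθ)·[k]×²:
    [+0.75634 +0.61202 +0.23105]
    [-0.64364 +0.75934 +0.09559]
    [-0.11694 -0.22101 +0.96823]
t = (-0.0863, 0.0099, 0.7728) m
M0: Pc = R·M0+t = (-0.10391, +0.18106, +0.76010); u = 799.0·(-0.10391)/0.76010 + 301.1 = 191.8748, v = 668.7·(+0.18106)/0.76010 + 239.0 = 398.2899
M1: Pc = R·M1+t = (+0.08064, +0.02401, +0.73157); u = 799.0·(+0.08064)/0.73157 + 301.1 = 389.1723, v = 668.7·(+0.02401)/0.73157 + 239.0 = 260.9512
M2: Pc = R·M2+t = (-0.06869, -0.16126, +0.78550); u = 799.0·(-0.06869)/0.78550 + 301.1 = 231.2270, v = 668.7·(-0.16126)/0.78550 + 239.0 = 101.7155
M3: Pc = R·M3+t = (-0.25324, -0.00421, +0.81403); u = 799.0·(-0.25324)/0.81403 + 301.1 = 52.5363, v = 668.7·(-0.00421)/0.81403 + 239.0 = 235.5375

c0=(191.87, 398.29) c1=(389.17, 260.95) c2=(231.23, 101.72) c3=(52.54, 235.54)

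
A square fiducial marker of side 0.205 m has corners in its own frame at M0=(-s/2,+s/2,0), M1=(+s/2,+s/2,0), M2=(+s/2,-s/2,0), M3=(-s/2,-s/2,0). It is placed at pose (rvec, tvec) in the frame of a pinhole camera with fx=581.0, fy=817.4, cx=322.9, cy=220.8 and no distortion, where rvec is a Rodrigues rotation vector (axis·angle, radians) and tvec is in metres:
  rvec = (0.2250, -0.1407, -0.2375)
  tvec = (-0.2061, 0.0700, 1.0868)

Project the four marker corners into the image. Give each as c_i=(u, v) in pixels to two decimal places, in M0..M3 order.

Intrinsics K: fx=581.0, fy=817.4, cx=322.9, cy=220.8
Marker side s = 0.205 m; corners in marker frame (Z=0):
  M0 = (-0.1025, +0.1025, 0)
  M1 = (+0.1025, +0.1025, 0)
  M2 = (+0.1025, -0.1025, 0)
  M3 = (-0.1025, -0.1025, 0)
rvec = (0.2250, -0.1407, -0.2375), |rvec| = θ = 0.35613 rad = 20.405°
Rodrigues: sinθ=0.34865, 1−cosθ=0.06275; R = I + sinθ·[k]× + (1−cosθ)·[k]×²:
    [+0.96230 +0.21685 -0.16418]
    [-0.24817 +0.94705 -0.20374]
    [+0.11131 +0.23681 +0.96516]
t = (-0.2061, 0.0700, 1.0868) m
M0: Pc = R·M0+t = (-0.28251, +0.19251, +1.09966); u = 581.0·(-0.28251)/1.09966 + 322.9 = 173.6384, v = 817.4·(+0.19251)/1.09966 + 220.8 = 363.8963
M1: Pc = R·M1+t = (-0.08524, +0.14163, +1.12248); u = 581.0·(-0.08524)/1.12248 + 322.9 = 278.7809, v = 817.4·(+0.14163)/1.12248 + 220.8 = 323.9394
M2: Pc = R·M2+t = (-0.12969, -0.05251, +1.07394); u = 581.0·(-0.12969)/1.07394 + 322.9 = 252.7369, v = 817.4·(-0.05251)/1.07394 + 220.8 = 180.8332
M3: Pc = R·M3+t = (-0.32696, -0.00163, +1.05112); u = 581.0·(-0.32696)/1.05112 + 322.9 = 142.1731, v = 817.4·(-0.00163)/1.05112 + 220.8 = 219.5289

c0=(173.64, 363.90) c1=(278.78, 323.94) c2=(252.74, 180.83) c3=(142.17, 219.53)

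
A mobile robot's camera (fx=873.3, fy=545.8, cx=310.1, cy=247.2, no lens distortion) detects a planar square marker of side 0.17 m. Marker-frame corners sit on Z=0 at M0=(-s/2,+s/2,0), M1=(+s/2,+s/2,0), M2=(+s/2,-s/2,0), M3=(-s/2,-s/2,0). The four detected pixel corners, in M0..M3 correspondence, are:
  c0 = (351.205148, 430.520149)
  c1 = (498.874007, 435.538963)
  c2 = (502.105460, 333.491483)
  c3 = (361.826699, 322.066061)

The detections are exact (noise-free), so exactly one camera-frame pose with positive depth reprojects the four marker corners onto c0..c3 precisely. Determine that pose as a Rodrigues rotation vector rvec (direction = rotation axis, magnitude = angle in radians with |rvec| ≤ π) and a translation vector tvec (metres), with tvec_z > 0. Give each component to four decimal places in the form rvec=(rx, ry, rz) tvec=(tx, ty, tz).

Intrinsics K: fx=873.3, fy=545.8, cx=310.1, cy=247.2
Marker side s = 0.17 m; corners in marker frame (Z=0):
  M0 = (-0.0850, +0.0850, 0)
  M1 = (+0.0850, +0.0850, 0)
  M2 = (+0.0850, -0.0850, 0)
  M3 = (-0.0850, -0.0850, 0)
Detected image corners:
  c0 = (351.205148, 430.520149) px
  c1 = (498.874007, 435.538963) px
  c2 = (502.105460, 333.491483) px
  c3 = (361.826699, 322.066061) px
Planar DLT: solve 8×8 A·h = b for H (H[2,2]=1):
  H  [+1009.30463 -161.58478 +430.91283]
  H  [+193.45570 +510.61317 +379.26823]
  H  [+0.38022 -0.28365 +1.00000]
B = K⁻¹H; ‖b₁‖=1.104380, ‖b₂‖=1.104380; λ = 2/(‖b₁‖+‖b₂‖) = 0.905485, sign → tz>0 ⇒ λ=+0.905485
r₁ = λ·B[:,0] = (+0.92425,+0.16501,+0.34428); r₂ = λ·B[:,1] = (-0.07634,+0.96343,-0.25684)
r₃ = r₁×r₂ = (-0.37407,+0.21110,+0.90305); SVD([r₁ r₂ r₃]) → R = UVᵀ:
  R  [+0.92425 -0.07634 -0.37407]
  R  [+0.16501 +0.96343 +0.21110]
  R  [+0.34428 -0.25684 +0.90305]
t = (+0.12527, +0.21910, +0.90549) m
tr R = 2.790740; θ = arccos((tr R − 1)/2) = 0.461535 rad = 26.444°
axis k = ((R−Rᵀ)₃₂, (R−Rᵀ)₁₃, (R−Rᵀ)₂₁) / (2 sinθ) = (-0.525391, -0.806554, +0.270988)
rvec = θ·k = (-0.242486, -0.372253, +0.125070)

rvec=(-0.2425, -0.3723, 0.1251) tvec=(0.1253, 0.2191, 0.9055)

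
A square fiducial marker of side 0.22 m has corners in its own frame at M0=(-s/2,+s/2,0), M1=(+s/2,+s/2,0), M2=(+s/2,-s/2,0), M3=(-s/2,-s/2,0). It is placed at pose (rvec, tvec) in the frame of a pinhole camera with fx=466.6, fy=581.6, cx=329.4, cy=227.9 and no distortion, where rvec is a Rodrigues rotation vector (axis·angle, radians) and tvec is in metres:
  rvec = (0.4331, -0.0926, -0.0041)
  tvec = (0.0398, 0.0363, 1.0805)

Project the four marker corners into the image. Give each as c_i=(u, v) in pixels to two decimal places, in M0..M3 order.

Intrinsics K: fx=466.6, fy=581.6, cx=329.4, cy=227.9
Marker side s = 0.22 m; corners in marker frame (Z=0):
  M0 = (-0.1100, +0.1100, 0)
  M1 = (+0.1100, +0.1100, 0)
  M2 = (+0.1100, -0.1100, 0)
  M3 = (-0.1100, -0.1100, 0)
rvec = (0.4331, -0.0926, -0.0041), |rvec| = θ = 0.44291 rad = 25.377°
Rodrigues: sinθ=0.42857, 1−cosθ=0.09649; R = I + sinθ·[k]× + (1−cosθ)·[k]×²:
    [+0.99577 -0.01576 -0.09048]
    [-0.02369 +0.90773 -0.41889]
    [+0.08873 +0.41926 +0.90352]
t = (0.0398, 0.0363, 1.0805) m
M0: Pc = R·M0+t = (-0.07147, +0.13876, +1.11686); u = 466.6·(-0.07147)/1.11686 + 329.4 = 299.5419, v = 581.6·(+0.13876)/1.11686 + 227.9 = 300.1568
M1: Pc = R·M1+t = (+0.14760, +0.13354, +1.13638); u = 466.6·(+0.14760)/1.13638 + 329.4 = 390.0056, v = 581.6·(+0.13354)/1.13638 + 227.9 = 296.2478
M2: Pc = R·M2+t = (+0.15107, -0.06616, +1.04414); u = 466.6·(+0.15107)/1.04414 + 329.4 = 396.9087, v = 581.6·(-0.06616)/1.04414 + 227.9 = 191.0501
M3: Pc = R·M3+t = (-0.06800, -0.06094, +1.02462); u = 466.6·(-0.06800)/1.02462 + 329.4 = 298.4329, v = 581.6·(-0.06094)/1.02462 + 227.9 = 193.3069

c0=(299.54, 300.16) c1=(390.01, 296.25) c2=(396.91, 191.05) c3=(298.43, 193.31)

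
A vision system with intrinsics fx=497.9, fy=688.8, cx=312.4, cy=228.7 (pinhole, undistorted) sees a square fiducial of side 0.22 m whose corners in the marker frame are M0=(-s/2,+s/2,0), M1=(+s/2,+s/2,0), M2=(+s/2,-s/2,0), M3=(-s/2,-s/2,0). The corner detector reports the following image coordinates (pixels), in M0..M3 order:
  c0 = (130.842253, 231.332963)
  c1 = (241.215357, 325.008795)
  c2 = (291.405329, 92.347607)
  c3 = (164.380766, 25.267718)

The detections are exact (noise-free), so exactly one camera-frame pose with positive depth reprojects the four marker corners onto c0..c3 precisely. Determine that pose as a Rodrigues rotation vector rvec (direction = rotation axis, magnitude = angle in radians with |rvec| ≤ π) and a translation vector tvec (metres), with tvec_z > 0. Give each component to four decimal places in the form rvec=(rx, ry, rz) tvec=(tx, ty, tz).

Intrinsics K: fx=497.9, fy=688.8, cx=312.4, cy=228.7
Marker side s = 0.22 m; corners in marker frame (Z=0):
  M0 = (-0.1100, +0.1100, 0)
  M1 = (+0.1100, +0.1100, 0)
  M2 = (+0.1100, -0.1100, 0)
  M3 = (-0.1100, -0.1100, 0)
Detected image corners:
  c0 = (130.842253, 231.332963) px
  c1 = (241.215357, 325.008795) px
  c2 = (291.405329, 92.347607) px
  c3 = (164.380766, 25.267718) px
Planar DLT: solve 8×8 A·h = b for H (H[2,2]=1):
  H  [+394.08162 -106.15606 +201.52022]
  H  [+250.87489 +1058.62580 +170.15325]
  H  [-0.69494 +0.39255 +1.00000]
B = K⁻¹H; ‖b₁‖=1.530915, ‖b₂‖=1.530915; λ = 2/(‖b₁‖+‖b₂‖) = 0.653204, sign → tz>0 ⇒ λ=+0.653204
r₁ = λ·B[:,0] = (+0.80182,+0.38863,-0.45393); r₂ = λ·B[:,1] = (-0.30015,+0.91878,+0.25642)
r₃ = r₁×r₂ = (+0.51672,-0.06935,+0.85334); SVD([r₁ r₂ r₃]) → R = UVᵀ:
  R  [+0.80182 -0.30015 +0.51672]
  R  [+0.38863 +0.91878 -0.06935]
  R  [-0.45393 +0.25642 +0.85334]
t = (-0.14547, -0.05552, +0.65320) m
tr R = 2.573941; θ = arccos((tr R − 1)/2) = 0.664913 rad = 38.097°
axis k = ((R−Rᵀ)₃₂, (R−Rᵀ)₁₃, (R−Rᵀ)₂₁) / (2 sinθ) = (+0.263997, +0.786602, +0.558179)
rvec = θ·k = (+0.175535, +0.523022, +0.371140)

rvec=(0.1755, 0.5230, 0.3711) tvec=(-0.1455, -0.0555, 0.6532)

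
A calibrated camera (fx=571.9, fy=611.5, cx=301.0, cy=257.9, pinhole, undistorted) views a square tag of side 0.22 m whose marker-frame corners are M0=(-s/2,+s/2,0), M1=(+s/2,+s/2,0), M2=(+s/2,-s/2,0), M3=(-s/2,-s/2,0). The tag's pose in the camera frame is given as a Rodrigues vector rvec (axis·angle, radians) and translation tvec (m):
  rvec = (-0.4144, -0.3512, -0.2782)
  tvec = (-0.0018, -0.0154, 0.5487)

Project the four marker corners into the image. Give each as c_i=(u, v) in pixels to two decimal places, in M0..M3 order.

Intrinsics K: fx=571.9, fy=611.5, cx=301.0, cy=257.9
Marker side s = 0.22 m; corners in marker frame (Z=0):
  M0 = (-0.1100, +0.1100, 0)
  M1 = (+0.1100, +0.1100, 0)
  M2 = (+0.1100, -0.1100, 0)
  M3 = (-0.1100, -0.1100, 0)
rvec = (-0.4144, -0.3512, -0.2782), |rvec| = θ = 0.61030 rad = 34.968°
Rodrigues: sinθ=0.57311, 1−cosθ=0.18052; R = I + sinθ·[k]× + (1−cosθ)·[k]×²:
    [+0.90271 +0.33179 -0.27392]
    [-0.19071 +0.87926 +0.43650]
    [+0.38568 -0.34180 +0.85699]
t = (-0.0018, -0.0154, 0.5487) m
M0: Pc = R·M0+t = (-0.06460, +0.10230, +0.46868); u = 571.9·(-0.06460)/0.46868 + 301.0 = 222.1707, v = 611.5·(+0.10230)/0.46868 + 257.9 = 391.3697
M1: Pc = R·M1+t = (+0.13399, +0.06034, +0.55353); u = 571.9·(+0.13399)/0.55353 + 301.0 = 439.4421, v = 611.5·(+0.06034)/0.55353 + 257.9 = 324.5597
M2: Pc = R·M2+t = (+0.06100, -0.13310, +0.62872); u = 571.9·(+0.06100)/0.62872 + 301.0 = 356.4883, v = 611.5·(-0.13310)/0.62872 + 257.9 = 128.4493
M3: Pc = R·M3+t = (-0.13759, -0.09114, +0.54387); u = 571.9·(-0.13759)/0.54387 + 301.0 = 156.3150, v = 611.5·(-0.09114)/0.54387 + 257.9 = 155.4273

c0=(222.17, 391.37) c1=(439.44, 324.56) c2=(356.49, 128.45) c3=(156.31, 155.43)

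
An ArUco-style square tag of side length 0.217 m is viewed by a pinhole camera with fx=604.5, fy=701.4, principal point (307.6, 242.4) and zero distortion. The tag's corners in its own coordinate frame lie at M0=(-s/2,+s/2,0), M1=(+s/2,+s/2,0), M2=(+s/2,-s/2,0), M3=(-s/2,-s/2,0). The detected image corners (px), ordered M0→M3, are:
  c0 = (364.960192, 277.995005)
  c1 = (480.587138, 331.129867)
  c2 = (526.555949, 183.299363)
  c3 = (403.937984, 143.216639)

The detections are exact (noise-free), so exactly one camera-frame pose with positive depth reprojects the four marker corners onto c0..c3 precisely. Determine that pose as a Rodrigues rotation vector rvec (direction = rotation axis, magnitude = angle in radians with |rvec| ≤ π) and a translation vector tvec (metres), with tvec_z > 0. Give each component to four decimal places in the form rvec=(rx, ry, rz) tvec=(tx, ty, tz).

rvec=(0.0288, 0.5063, 0.3323) tvec=(0.2254, -0.0129, 1.0228)

Intrinsics K: fx=604.5, fy=701.4, cx=307.6, cy=242.4
Marker side s = 0.217 m; corners in marker frame (Z=0):
  M0 = (-0.1085, +0.1085, 0)
  M1 = (+0.1085, +0.1085, 0)
  M2 = (+0.1085, -0.1085, 0)
  M3 = (-0.1085, -0.1085, 0)
Detected image corners:
  c0 = (364.960192, 277.995005) px
  c1 = (480.587138, 331.129867) px
  c2 = (526.555949, 183.299363) px
  c3 = (403.937984, 143.216639) px
Planar DLT: solve 8×8 A·h = b for H (H[2,2]=1):
  H  [+344.21480 -147.77469 +440.78848]
  H  [+107.37352 +674.50829 +233.55938]
  H  [-0.46069 +0.10619 +1.00000]
B = K⁻¹H; ‖b₁‖=0.977715, ‖b₂‖=0.977715; λ = 2/(‖b₁‖+‖b₂‖) = 1.022793, sign → tz>0 ⇒ λ=+1.022793
r₁ = λ·B[:,0] = (+0.82216,+0.31941,-0.47119); r₂ = λ·B[:,1] = (-0.30530,+0.94604,+0.10861)
r₃ = r₁×r₂ = (+0.48046,+0.05456,+0.87532); SVD([r₁ r₂ r₃]) → R = UVᵀ:
  R  [+0.82216 -0.30530 +0.48046]
  R  [+0.31941 +0.94604 +0.05456]
  R  [-0.47119 +0.10861 +0.87532]
t = (+0.22535, -0.01289, +1.02279) m
tr R = 2.643527; θ = arccos((tr R − 1)/2) = 0.606297 rad = 34.738°
axis k = ((R−Rᵀ)₃₂, (R−Rᵀ)₁₃, (R−Rᵀ)₂₁) / (2 sinθ) = (+0.047430, +0.835030, +0.548156)
rvec = θ·k = (+0.028757, +0.506277, +0.332346)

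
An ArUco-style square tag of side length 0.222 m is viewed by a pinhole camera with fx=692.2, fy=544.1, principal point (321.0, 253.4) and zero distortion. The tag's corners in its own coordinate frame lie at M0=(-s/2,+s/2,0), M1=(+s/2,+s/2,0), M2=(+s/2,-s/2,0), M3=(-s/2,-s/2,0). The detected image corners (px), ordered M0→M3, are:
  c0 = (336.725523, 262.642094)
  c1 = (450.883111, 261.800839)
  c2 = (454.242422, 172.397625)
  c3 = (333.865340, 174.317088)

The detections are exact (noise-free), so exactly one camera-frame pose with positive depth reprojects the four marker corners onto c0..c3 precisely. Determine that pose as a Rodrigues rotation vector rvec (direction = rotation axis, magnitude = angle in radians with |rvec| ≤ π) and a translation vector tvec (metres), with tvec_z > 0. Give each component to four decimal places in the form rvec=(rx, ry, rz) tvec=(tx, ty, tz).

Intrinsics K: fx=692.2, fy=544.1, cx=321.0, cy=253.4
Marker side s = 0.222 m; corners in marker frame (Z=0):
  M0 = (-0.1110, +0.1110, 0)
  M1 = (+0.1110, +0.1110, 0)
  M2 = (+0.1110, -0.1110, 0)
  M3 = (-0.1110, -0.1110, 0)
Detected image corners:
  c0 = (336.725523, 262.642094) px
  c1 = (450.883111, 261.800839) px
  c2 = (454.242422, 172.397625) px
  c3 = (333.865340, 174.317088) px
Planar DLT: solve 8×8 A·h = b for H (H[2,2]=1):
  H  [+507.79129 +93.02393 +393.59423]
  H  [-17.24871 +452.28239 +218.97105]
  H  [-0.05094 +0.23880 +1.00000]
B = K⁻¹H; ‖b₁‖=0.758969, ‖b₂‖=0.758969; λ = 2/(‖b₁‖+‖b₂‖) = 1.317576, sign → tz>0 ⇒ λ=+1.317576
r₁ = λ·B[:,0] = (+0.99769,-0.01051,-0.06712); r₂ = λ·B[:,1] = (+0.03116,+0.94870,+0.31463)
r₃ = r₁×r₂ = (+0.06037,-0.31600,+0.94684); SVD([r₁ r₂ r₃]) → R = UVᵀ:
  R  [+0.99769 +0.03116 +0.06037]
  R  [-0.01051 +0.94870 -0.31600]
  R  [-0.06712 +0.31463 +0.94684]
t = (+0.13818, -0.08337, +1.31758) m
tr R = 2.893228; θ = arccos((tr R − 1)/2) = 0.328231 rad = 18.806°
axis k = ((R−Rᵀ)₃₂, (R−Rᵀ)₁₃, (R−Rᵀ)₂₁) / (2 sinθ) = (+0.978119, +0.197752, -0.064628)
rvec = θ·k = (+0.321049, +0.064908, -0.021213)

rvec=(0.3210, 0.0649, -0.0212) tvec=(0.1382, -0.0834, 1.3176)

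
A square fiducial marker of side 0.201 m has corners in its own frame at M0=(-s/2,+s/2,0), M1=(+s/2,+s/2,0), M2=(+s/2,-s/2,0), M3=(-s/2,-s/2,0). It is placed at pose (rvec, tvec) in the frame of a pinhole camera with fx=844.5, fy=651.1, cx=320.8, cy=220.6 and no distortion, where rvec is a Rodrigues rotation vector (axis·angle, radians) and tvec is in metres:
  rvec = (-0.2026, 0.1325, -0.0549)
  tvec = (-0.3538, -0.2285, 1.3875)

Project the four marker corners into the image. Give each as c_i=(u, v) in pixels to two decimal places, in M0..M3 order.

c0=(45.86, 162.36) c1=(164.78, 154.74) c2=(164.39, 64.94) c3=(48.90, 73.94)

Intrinsics K: fx=844.5, fy=651.1, cx=320.8, cy=220.6
Marker side s = 0.201 m; corners in marker frame (Z=0):
  M0 = (-0.1005, +0.1005, 0)
  M1 = (+0.1005, +0.1005, 0)
  M2 = (+0.1005, -0.1005, 0)
  M3 = (-0.1005, -0.1005, 0)
rvec = (-0.2026, 0.1325, -0.0549), |rvec| = θ = 0.24823 rad = 14.222°
Rodrigues: sinθ=0.24569, 1−cosθ=0.03065; R = I + sinθ·[k]× + (1−cosθ)·[k]×²:
    [+0.98977 +0.04098 +0.13668]
    [-0.06769 +0.97808 +0.19691]
    [-0.12561 -0.20414 +0.97085]
t = (-0.3538, -0.2285, 1.3875) m
M0: Pc = R·M0+t = (-0.44915, -0.12340, +1.37961); u = 844.5·(-0.44915)/1.37961 + 320.8 = 45.8598, v = 651.1·(-0.12340)/1.37961 + 220.6 = 162.3620
M1: Pc = R·M1+t = (-0.25021, -0.13701, +1.35436); u = 844.5·(-0.25021)/1.35436 + 320.8 = 164.7839, v = 651.1·(-0.13701)/1.35436 + 220.6 = 154.7354
M2: Pc = R·M2+t = (-0.25845, -0.33360, +1.39539); u = 844.5·(-0.25845)/1.39539 + 320.8 = 164.3861, v = 651.1·(-0.33360)/1.39539 + 220.6 = 64.9398
M3: Pc = R·M3+t = (-0.45739, -0.31999, +1.42064); u = 844.5·(-0.45739)/1.42064 + 320.8 = 48.9041, v = 651.1·(-0.31999)/1.42064 + 220.6 = 73.9420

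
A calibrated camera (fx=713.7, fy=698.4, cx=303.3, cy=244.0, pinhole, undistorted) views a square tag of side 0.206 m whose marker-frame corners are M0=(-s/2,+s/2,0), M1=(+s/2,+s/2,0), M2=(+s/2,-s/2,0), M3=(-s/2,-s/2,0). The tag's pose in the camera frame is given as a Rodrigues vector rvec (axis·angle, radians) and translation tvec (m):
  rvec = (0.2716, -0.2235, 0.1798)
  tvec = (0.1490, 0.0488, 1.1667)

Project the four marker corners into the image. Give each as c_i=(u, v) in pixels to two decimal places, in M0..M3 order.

Intrinsics K: fx=713.7, fy=698.4, cx=303.3, cy=244.0
Marker side s = 0.206 m; corners in marker frame (Z=0):
  M0 = (-0.1030, +0.1030, 0)
  M1 = (+0.1030, +0.1030, 0)
  M2 = (+0.1030, -0.1030, 0)
  M3 = (-0.1030, -0.1030, 0)
rvec = (0.2716, -0.2235, 0.1798), |rvec| = θ = 0.39503 rad = 22.633°
Rodrigues: sinθ=0.38483, 1−cosθ=0.07701; R = I + sinθ·[k]× + (1−cosθ)·[k]×²:
    [+0.95939 -0.20512 -0.19363]
    [+0.14520 +0.94764 -0.28442]
    [+0.24183 +0.24476 +0.93894]
t = (0.1490, 0.0488, 1.1667) m
M0: Pc = R·M0+t = (+0.02906, +0.13145, +1.16700); u = 713.7·(+0.02906)/1.16700 + 303.3 = 321.0693, v = 698.4·(+0.13145)/1.16700 + 244.0 = 322.6678
M1: Pc = R·M1+t = (+0.22669, +0.16136, +1.21682); u = 713.7·(+0.22669)/1.21682 + 303.3 = 436.2604, v = 698.4·(+0.16136)/1.21682 + 244.0 = 336.6149
M2: Pc = R·M2+t = (+0.26894, -0.03385, +1.16640); u = 713.7·(+0.26894)/1.16640 + 303.3 = 467.8627, v = 698.4·(-0.03385)/1.16640 + 244.0 = 223.7311
M3: Pc = R·M3+t = (+0.07131, -0.06376, +1.11658); u = 713.7·(+0.07131)/1.11658 + 303.3 = 348.8801, v = 698.4·(-0.06376)/1.11658 + 244.0 = 204.1177

c0=(321.07, 322.67) c1=(436.26, 336.61) c2=(467.86, 223.73) c3=(348.88, 204.12)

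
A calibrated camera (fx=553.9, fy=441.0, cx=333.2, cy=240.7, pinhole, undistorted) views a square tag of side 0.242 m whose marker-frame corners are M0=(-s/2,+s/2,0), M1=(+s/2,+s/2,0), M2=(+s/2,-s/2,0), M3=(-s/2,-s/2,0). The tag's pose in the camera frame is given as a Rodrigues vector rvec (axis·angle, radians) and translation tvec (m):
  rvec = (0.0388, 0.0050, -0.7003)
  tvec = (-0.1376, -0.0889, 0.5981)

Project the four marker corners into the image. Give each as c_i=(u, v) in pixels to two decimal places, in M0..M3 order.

c0=(193.75, 300.16) c1=(363.56, 186.02) c2=(218.05, 47.50) c3=(46.93, 164.21)

Intrinsics K: fx=553.9, fy=441.0, cx=333.2, cy=240.7
Marker side s = 0.242 m; corners in marker frame (Z=0):
  M0 = (-0.1210, +0.1210, 0)
  M1 = (+0.1210, +0.1210, 0)
  M2 = (+0.1210, -0.1210, 0)
  M3 = (-0.1210, -0.1210, 0)
rvec = (0.0388, 0.0050, -0.7003), |rvec| = θ = 0.70139 rad = 40.187°
Rodrigues: sinθ=0.64528, 1−cosθ=0.23606; R = I + sinθ·[k]× + (1−cosθ)·[k]×²:
    [+0.76467 +0.64437 -0.00844]
    [-0.64418 +0.76396 -0.03738]
    [-0.01764 +0.03402 +0.99927]
t = (-0.1376, -0.0889, 0.5981) m
M0: Pc = R·M0+t = (-0.15216, +0.08149, +0.60435); u = 553.9·(-0.15216)/0.60435 + 333.2 = 193.7458, v = 441.0·(+0.08149)/0.60435 + 240.7 = 300.1604
M1: Pc = R·M1+t = (+0.03289, -0.07441, +0.60008); u = 553.9·(+0.03289)/0.60008 + 333.2 = 363.5621, v = 441.0·(-0.07441)/0.60008 + 240.7 = 186.0179
M2: Pc = R·M2+t = (-0.12304, -0.25929, +0.59185); u = 553.9·(-0.12304)/0.59185 + 333.2 = 218.0456, v = 441.0·(-0.25929)/0.59185 + 240.7 = 47.5012
M3: Pc = R·M3+t = (-0.30809, -0.10339, +0.59612); u = 553.9·(-0.30809)/0.59612 + 333.2 = 46.9263, v = 441.0·(-0.10339)/0.59612 + 240.7 = 164.2117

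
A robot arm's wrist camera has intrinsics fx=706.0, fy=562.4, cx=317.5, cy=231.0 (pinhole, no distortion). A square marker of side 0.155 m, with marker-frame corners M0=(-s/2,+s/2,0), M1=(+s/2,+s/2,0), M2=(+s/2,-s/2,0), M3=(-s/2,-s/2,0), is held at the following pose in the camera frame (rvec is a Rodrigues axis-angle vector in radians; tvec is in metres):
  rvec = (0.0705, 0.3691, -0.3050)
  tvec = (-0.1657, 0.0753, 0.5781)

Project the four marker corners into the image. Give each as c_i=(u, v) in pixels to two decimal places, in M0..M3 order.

c0=(72.51, 389.16) c1=(223.67, 361.03) c2=(162.32, 210.29) c3=(16.41, 252.61)

Intrinsics K: fx=706.0, fy=562.4, cx=317.5, cy=231.0
Marker side s = 0.155 m; corners in marker frame (Z=0):
  M0 = (-0.0775, +0.0775, 0)
  M1 = (+0.0775, +0.0775, 0)
  M2 = (+0.0775, -0.0775, 0)
  M3 = (-0.0775, -0.0775, 0)
rvec = (0.0705, 0.3691, -0.3050), |rvec| = θ = 0.48397 rad = 27.730°
Rodrigues: sinθ=0.46530, 1−cosθ=0.11485; R = I + sinθ·[k]× + (1−cosθ)·[k]×²:
    [+0.88759 +0.30599 +0.34432]
    [-0.28047 +0.95195 -0.12298]
    [-0.36540 +0.01258 +0.93076]
t = (-0.1657, 0.0753, 0.5781) m
M0: Pc = R·M0+t = (-0.21077, +0.17081, +0.60739); u = 706.0·(-0.21077)/0.60739 + 317.5 = 72.5083, v = 562.4·(+0.17081)/0.60739 + 231.0 = 389.1596
M1: Pc = R·M1+t = (-0.07320, +0.12734, +0.55076); u = 706.0·(-0.07320)/0.55076 + 317.5 = 223.6701, v = 562.4·(+0.12734)/0.55076 + 231.0 = 361.0316
M2: Pc = R·M2+t = (-0.12063, -0.02021, +0.54881); u = 706.0·(-0.12063)/0.54881 + 317.5 = 162.3232, v = 562.4·(-0.02021)/0.54881 + 231.0 = 210.2864
M3: Pc = R·M3+t = (-0.25820, +0.02326, +0.60544); u = 706.0·(-0.25820)/0.60544 + 317.5 = 16.4133, v = 562.4·(+0.02326)/0.60544 + 231.0 = 252.6068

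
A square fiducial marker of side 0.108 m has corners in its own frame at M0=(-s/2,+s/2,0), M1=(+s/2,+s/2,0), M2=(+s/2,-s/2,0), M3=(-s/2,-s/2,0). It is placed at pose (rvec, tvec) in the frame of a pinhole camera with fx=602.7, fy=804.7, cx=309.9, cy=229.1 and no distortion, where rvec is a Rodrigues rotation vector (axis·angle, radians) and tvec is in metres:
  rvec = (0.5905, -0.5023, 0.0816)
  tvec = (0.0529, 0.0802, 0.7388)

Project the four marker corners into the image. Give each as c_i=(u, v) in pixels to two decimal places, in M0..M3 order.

Intrinsics K: fx=602.7, fy=804.7, cx=309.9, cy=229.1
Marker side s = 0.108 m; corners in marker frame (Z=0):
  M0 = (-0.0540, +0.0540, 0)
  M1 = (+0.0540, +0.0540, 0)
  M2 = (+0.0540, -0.0540, 0)
  M3 = (-0.0540, -0.0540, 0)
rvec = (0.5905, -0.5023, 0.0816), |rvec| = θ = 0.77952 rad = 44.663°
Rodrigues: sinθ=0.70294, 1−cosθ=0.28875; R = I + sinθ·[k]× + (1−cosθ)·[k]×²:
    [+0.87694 -0.21453 -0.43006]
    [-0.06736 +0.83114 -0.55196]
    [+0.47585 +0.51301 +0.71441]
t = (0.0529, 0.0802, 0.7388) m
M0: Pc = R·M0+t = (-0.00604, +0.12872, +0.74081); u = 602.7·(-0.00604)/0.74081 + 309.9 = 304.9865, v = 804.7·(+0.12872)/0.74081 + 229.1 = 368.9210
M1: Pc = R·M1+t = (+0.08867, +0.12144, +0.79220); u = 602.7·(+0.08867)/0.79220 + 309.9 = 377.3599, v = 804.7·(+0.12144)/0.79220 + 229.1 = 352.4607
M2: Pc = R·M2+t = (+0.11184, +0.03168, +0.73679); u = 602.7·(+0.11184)/0.73679 + 309.9 = 401.3851, v = 804.7·(+0.03168)/0.73679 + 229.1 = 263.7007
M3: Pc = R·M3+t = (+0.01713, +0.03896, +0.68540); u = 602.7·(+0.01713)/0.68540 + 309.9 = 324.9627, v = 804.7·(+0.03896)/0.68540 + 229.1 = 274.8363

c0=(304.99, 368.92) c1=(377.36, 352.46) c2=(401.39, 263.70) c3=(324.96, 274.84)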